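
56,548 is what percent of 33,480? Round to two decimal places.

56,548 ÷ 33,480 ≈ 168.90%.

168.90%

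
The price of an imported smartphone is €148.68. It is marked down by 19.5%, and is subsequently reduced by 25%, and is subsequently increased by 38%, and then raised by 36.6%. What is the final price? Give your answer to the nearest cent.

€169.22

19.5% decrease: €148.68 × 0.805 = €119.6874.
Apply the 25% decrease: €119.6874 × 0.75 = €89.76555.
Apply the 38% increase: €89.76555 × 1.38 = €123.876459.
After the 36.6% increase: €123.876459 × 1.366 = €169.215242994 ≈ €169.22.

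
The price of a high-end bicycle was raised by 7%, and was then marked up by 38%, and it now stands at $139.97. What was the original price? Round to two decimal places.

The overall multiplier applied was 1.07 × 1.38 = 1.4766.
So the original price was $139.97 ÷ 1.4766 ≈ $94.79.

$94.79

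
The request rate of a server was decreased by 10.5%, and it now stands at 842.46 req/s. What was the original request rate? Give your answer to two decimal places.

The overall multiplier applied was 0.895.
So the original request rate was 842.46 ÷ 0.895 ≈ 941.30 req/s.

941.30 req/s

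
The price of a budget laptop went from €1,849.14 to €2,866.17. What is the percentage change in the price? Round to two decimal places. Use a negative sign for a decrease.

Change: €2,866.17 − €1,849.14 = €1,017.03.
Relative to the original: €1,017.03 ÷ €1,849.14 ≈ 55.00%.

55.00%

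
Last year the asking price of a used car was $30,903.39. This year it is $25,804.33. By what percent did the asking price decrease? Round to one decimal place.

16.5%

Change: $25,804.33 − $30,903.39 = -$5,099.06.
Relative to the original: -$5,099.06 ÷ $30,903.39 ≈ -16.5%.
So the asking price decreased by 16.5%.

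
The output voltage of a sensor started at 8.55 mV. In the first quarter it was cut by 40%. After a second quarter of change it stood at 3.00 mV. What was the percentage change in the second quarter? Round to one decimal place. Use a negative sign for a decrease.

-41.5%

After the first quarter: 8.55 × 0.6 = 5.13.
Second-quarter multiplier: 3.00 ÷ 5.13 ≈ 0.5848.
That is a change of -41.5%.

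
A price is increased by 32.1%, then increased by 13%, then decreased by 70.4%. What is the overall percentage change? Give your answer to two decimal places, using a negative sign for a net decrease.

A 32.1% increase multiplies by 1.321.
Then a 13% increase: 1.321 × 1.13 = 1.49273.
Then a 70.4% decrease: 1.49273 × 0.296 = 0.44184808.
Overall factor 0.44184808, i.e. -55.82%.

-55.82%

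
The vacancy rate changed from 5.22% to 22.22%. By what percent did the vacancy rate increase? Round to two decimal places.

The change is 22.22 − 5.22 = 17.00 percentage points.
Relative to the original 5.22%, that is 17.00 ÷ 5.22 ≈ 325.67%.
So the vacancy rate rose by 325.67%.

325.67%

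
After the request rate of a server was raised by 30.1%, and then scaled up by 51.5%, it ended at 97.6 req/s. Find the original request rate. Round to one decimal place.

The overall multiplier applied was 1.301 × 1.515 = 1.971015.
So the original request rate was 97.6 ÷ 1.971015 ≈ 49.5 req/s.

49.5 req/s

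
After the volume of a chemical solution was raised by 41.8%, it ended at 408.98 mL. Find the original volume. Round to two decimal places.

288.42 mL

The overall multiplier applied was 1.418.
So the original volume was 408.98 ÷ 1.418 ≈ 288.42 mL.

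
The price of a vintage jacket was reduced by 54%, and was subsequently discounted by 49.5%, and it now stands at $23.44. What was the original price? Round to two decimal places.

$100.90

The overall multiplier applied was 0.46 × 0.505 = 0.2323.
So the original price was $23.44 ÷ 0.2323 ≈ $100.90.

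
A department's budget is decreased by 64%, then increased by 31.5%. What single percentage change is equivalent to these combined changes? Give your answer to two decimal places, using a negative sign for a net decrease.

The combined multiplier is 0.36 × 1.315 = 0.4734.
That corresponds to a decrease of 52.66%.

-52.66%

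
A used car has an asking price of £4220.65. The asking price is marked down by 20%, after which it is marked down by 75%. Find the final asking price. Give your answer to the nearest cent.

£844.13

Each change multiplies by a factor: 0.8 × 0.25 = 0.2.
£4220.65 × 0.2 = £844.13.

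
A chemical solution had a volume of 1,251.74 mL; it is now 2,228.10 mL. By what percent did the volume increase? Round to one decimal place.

Change: 2,228.10 − 1,251.74 = 976.36.
Relative to the original: 976.36 ÷ 1,251.74 ≈ 78.0%.
So the volume increased by 78.0%.

78.0%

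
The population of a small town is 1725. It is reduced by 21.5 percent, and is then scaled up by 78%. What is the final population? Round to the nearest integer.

2410

Each change multiplies by a factor: 0.785 × 1.78 = 1.3973.
1725 × 1.3973 = 2410.3425 ≈ 2410.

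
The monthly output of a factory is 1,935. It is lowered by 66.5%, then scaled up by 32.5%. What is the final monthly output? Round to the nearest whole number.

859

66.5% decrease: 1,935 × 0.335 = 648.225.
32.5% increase: 648.225 × 1.325 = 858.898125 ≈ 859.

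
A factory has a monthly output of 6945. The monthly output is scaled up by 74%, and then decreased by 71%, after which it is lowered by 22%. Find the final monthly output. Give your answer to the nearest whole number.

2733

Apply the 74% increase: 6945 × 1.74 = 12084.3.
71% decrease: 12084.3 × 0.29 = 3504.447.
22% decrease: 3504.447 × 0.78 = 2733.46866 ≈ 2733.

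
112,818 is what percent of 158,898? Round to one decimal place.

71.0%

112,818 ÷ 158,898 ≈ 71.0%.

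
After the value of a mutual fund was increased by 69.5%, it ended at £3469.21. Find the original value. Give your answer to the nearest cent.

£2046.73

The overall multiplier applied was 1.695.
So the original value was £3469.21 ÷ 1.695 ≈ £2046.73.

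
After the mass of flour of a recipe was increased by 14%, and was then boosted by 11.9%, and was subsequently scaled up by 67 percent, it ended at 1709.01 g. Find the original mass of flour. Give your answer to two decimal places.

Undoing the 67% increase: 1709.01 ÷ 1.67 ≈ 1023.359281.
Undoing the 11.9% increase: 1023.359281 ÷ 1.119 ≈ 914.530189.
Undoing the 14% increase: 914.530189 ÷ 1.14 ≈ 802.22 g.

802.22 g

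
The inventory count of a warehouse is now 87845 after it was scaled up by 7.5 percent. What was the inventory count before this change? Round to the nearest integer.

81716

The overall multiplier applied was 1.075.
So the original inventory count was 87845 ÷ 1.075 ≈ 81716.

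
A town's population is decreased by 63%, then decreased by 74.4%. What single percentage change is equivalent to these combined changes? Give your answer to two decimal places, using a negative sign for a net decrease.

A 63% decrease multiplies by 0.37.
Then a 74.4% decrease: 0.37 × 0.256 = 0.09472.
Overall factor 0.09472, i.e. -90.53%.

-90.53%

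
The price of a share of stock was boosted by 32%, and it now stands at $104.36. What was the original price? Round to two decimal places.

The overall multiplier applied was 1.32.
So the original price was $104.36 ÷ 1.32 ≈ $79.06.

$79.06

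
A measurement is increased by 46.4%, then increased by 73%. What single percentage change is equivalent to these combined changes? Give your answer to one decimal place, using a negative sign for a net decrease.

The combined multiplier is 1.464 × 1.73 = 2.53272.
That corresponds to an increase of 153.3%.

153.3%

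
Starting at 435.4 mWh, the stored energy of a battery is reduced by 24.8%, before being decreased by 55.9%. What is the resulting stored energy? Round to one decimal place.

144.4 mWh

After the 24.8% decrease: 435.4 × 0.752 = 327.4208.
55.9% decrease: 327.4208 × 0.441 = 144.3925728 ≈ 144.4.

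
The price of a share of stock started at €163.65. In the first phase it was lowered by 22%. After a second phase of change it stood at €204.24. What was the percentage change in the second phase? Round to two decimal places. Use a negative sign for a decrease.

After the first phase: €163.65 × 0.78 = €127.647.
Second-phase multiplier: €204.24 ÷ €127.647 ≈ 1.600038.
That is a change of 60.00%.

60.00%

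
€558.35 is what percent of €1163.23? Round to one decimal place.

48.0%

€558.35 ÷ €1163.23 ≈ 48.0%.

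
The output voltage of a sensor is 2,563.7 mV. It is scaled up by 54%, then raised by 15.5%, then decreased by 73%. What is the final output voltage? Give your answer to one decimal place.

1,231.2 mV

Each change multiplies by a factor: 1.54 × 1.155 × 0.27 = 0.480249.
2,563.7 × 0.480249 = 1231.2143613 ≈ 1,231.2.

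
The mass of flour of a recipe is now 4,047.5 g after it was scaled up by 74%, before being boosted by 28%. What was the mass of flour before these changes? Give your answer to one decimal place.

1,817.3 g

The overall multiplier applied was 1.74 × 1.28 = 2.2272.
So the original mass of flour was 4,047.5 ÷ 2.2272 ≈ 1,817.3 g.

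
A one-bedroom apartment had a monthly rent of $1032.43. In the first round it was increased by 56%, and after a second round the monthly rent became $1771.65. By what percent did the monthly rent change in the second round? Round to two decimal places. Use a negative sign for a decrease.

10.00%

After the first round: $1032.43 × 1.56 = $1610.5908.
Second-round multiplier: $1771.65 ÷ $1610.5908 ≈ 1.1.
That is a change of 10.00%.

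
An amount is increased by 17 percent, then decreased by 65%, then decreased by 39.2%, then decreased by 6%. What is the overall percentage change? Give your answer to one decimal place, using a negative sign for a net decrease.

-76.6%

The combined multiplier is 1.17 × 0.35 × 0.608 × 0.94 = 0.23403744.
That corresponds to a decrease of 76.6%.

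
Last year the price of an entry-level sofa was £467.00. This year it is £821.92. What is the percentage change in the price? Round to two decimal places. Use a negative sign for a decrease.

Change: £821.92 − £467.00 = £354.92.
Relative to the original: £354.92 ÷ £467.00 = 76.00%.

76.00%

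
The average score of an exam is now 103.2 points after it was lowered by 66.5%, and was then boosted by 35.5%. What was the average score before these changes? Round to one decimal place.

Undoing the 35.5% increase: 103.2 ÷ 1.355 ≈ 76.162362.
Undoing the 66.5% decrease: 76.162362 ÷ 0.335 ≈ 227.4 points.

227.4 points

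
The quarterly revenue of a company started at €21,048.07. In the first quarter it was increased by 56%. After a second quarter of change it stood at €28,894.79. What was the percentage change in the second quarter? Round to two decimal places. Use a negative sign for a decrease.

After the first quarter: €21,048.07 × 1.56 = €32834.9892.
Second-quarter multiplier: €28,894.79 ÷ €32834.9892 ≈ 0.88.
That is a change of -12.00%.

-12.00%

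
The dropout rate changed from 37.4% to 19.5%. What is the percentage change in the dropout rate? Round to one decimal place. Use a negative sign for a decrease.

-47.9%

The change is 19.5 − 37.4 = -17.9 percentage points.
Relative to the original 37.4%, that is -17.9 ÷ 37.4 ≈ -47.9%.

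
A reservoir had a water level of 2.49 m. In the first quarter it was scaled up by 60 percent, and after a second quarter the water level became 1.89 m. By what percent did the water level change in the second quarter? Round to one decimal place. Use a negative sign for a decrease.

-52.6%

After the first quarter: 2.49 × 1.6 = 3.984.
Second-quarter multiplier: 1.89 ÷ 3.984 ≈ 0.4744.
That is a change of -52.6%.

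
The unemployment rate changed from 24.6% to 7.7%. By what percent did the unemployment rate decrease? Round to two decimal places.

68.70%

The change is 7.7 − 24.6 = -16.9 percentage points.
Relative to the original 24.6%, that is -16.9 ÷ 24.6 ≈ -68.70%.
So the unemployment rate fell by 68.70%.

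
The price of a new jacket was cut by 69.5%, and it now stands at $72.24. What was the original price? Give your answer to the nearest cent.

The overall multiplier applied was 0.305.
So the original price was $72.24 ÷ 0.305 ≈ $236.85.

$236.85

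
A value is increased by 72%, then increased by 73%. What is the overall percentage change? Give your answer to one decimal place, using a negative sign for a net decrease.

197.6%

The combined multiplier is 1.72 × 1.73 = 2.9756.
That corresponds to an increase of 197.6%.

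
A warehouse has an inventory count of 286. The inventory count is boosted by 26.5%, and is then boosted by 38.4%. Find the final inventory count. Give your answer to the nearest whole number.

26.5% increase: 286 × 1.265 = 361.79.
Apply the 38.4% increase: 361.79 × 1.384 = 500.71736 ≈ 501.

501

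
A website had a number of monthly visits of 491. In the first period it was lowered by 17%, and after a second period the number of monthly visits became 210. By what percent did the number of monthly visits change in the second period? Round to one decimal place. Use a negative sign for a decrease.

-48.5%

After the first period: 491 × 0.83 = 407.53.
Second-period multiplier: 210 ÷ 407.53 ≈ 0.5153.
That is a change of -48.5%.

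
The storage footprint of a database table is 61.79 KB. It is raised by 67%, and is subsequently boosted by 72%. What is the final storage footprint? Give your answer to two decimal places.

177.49 KB

Each change multiplies by a factor: 1.67 × 1.72 = 2.8724.
61.79 × 2.8724 = 177.485596 ≈ 177.49.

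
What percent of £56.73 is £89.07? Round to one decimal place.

157.0%

£89.07 ÷ £56.73 ≈ 157.0%.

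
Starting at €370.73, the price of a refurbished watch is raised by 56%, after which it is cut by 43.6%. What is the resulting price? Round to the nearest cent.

Each change multiplies by a factor: 1.56 × 0.564 = 0.87984.
€370.73 × 0.87984 = €326.1830832 ≈ €326.18.

€326.18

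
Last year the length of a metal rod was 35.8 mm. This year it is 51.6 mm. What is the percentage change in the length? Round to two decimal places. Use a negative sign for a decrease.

Change: 51.6 − 35.8 = 15.8.
Relative to the original: 15.8 ÷ 35.8 ≈ 44.13%.

44.13%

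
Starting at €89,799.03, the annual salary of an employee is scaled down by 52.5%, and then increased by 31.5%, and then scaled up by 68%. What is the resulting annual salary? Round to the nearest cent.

€94,232.41

Apply the 52.5% decrease: €89,799.03 × 0.475 = €42654.53925.
After the 31.5% increase: €42654.53925 × 1.315 = €56090.71911375.
Apply the 68% increase: €56090.71911375 × 1.68 = €94232.4081111 ≈ €94,232.41.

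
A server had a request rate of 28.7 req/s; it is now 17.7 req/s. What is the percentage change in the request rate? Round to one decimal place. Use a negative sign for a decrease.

-38.3%

Change: 17.7 − 28.7 = -11.0.
Relative to the original: -11.0 ÷ 28.7 ≈ -38.3%.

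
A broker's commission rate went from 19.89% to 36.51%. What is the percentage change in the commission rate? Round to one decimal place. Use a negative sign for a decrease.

The change is 36.51 − 19.89 = 16.62 percentage points.
Relative to the original 19.89%, that is 16.62 ÷ 19.89 ≈ 83.6%.

83.6%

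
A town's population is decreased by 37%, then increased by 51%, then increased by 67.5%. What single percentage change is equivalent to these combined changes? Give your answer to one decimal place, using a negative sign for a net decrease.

A 37% decrease multiplies by 0.63.
Then a 51% increase: 0.63 × 1.51 = 0.9513.
Then a 67.5% increase: 0.9513 × 1.675 = 1.5934275.
Overall factor 1.5934275, i.e. 59.3%.

59.3%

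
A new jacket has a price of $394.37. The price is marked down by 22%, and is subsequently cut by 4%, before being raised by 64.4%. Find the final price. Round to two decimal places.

Apply the 22% decrease: $394.37 × 0.78 = $307.6086.
Apply the 4% decrease: $307.6086 × 0.96 = $295.304256.
64.4% increase: $295.304256 × 1.644 = $485.480196864 ≈ $485.48.

$485.48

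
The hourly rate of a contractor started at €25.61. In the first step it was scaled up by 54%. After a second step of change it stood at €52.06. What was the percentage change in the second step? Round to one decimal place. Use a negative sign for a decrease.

After the first step: €25.61 × 1.54 = €39.4394.
Second-step multiplier: €52.06 ÷ €39.4394 ≈ 1.32.
That is a change of 32.0%.

32.0%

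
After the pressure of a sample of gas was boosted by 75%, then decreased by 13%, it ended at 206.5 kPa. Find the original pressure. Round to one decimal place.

135.6 kPa

Undoing the 13% decrease: 206.5 ÷ 0.87 ≈ 237.356322.
Undoing the 75% increase: 237.356322 ÷ 1.75 ≈ 135.6 kPa.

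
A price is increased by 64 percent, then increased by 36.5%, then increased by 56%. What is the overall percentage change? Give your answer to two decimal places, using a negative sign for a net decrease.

249.22%

The combined multiplier is 1.64 × 1.365 × 1.56 = 3.492216.
That corresponds to an increase of 249.22%.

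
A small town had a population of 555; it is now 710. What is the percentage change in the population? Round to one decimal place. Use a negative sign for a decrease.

Change: 710 − 555 = 155.
Relative to the original: 155 ÷ 555 ≈ 27.9%.

27.9%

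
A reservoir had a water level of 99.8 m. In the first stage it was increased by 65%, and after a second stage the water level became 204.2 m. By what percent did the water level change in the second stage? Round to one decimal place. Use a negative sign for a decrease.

After the first stage: 99.8 × 1.65 = 164.67.
Second-stage multiplier: 204.2 ÷ 164.67 ≈ 1.24006.
That is a change of 24.0%.

24.0%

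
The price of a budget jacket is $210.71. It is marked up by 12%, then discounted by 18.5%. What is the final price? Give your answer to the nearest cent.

$192.34

Each change multiplies by a factor: 1.12 × 0.815 = 0.9128.
$210.71 × 0.9128 = $192.336088 ≈ $192.34.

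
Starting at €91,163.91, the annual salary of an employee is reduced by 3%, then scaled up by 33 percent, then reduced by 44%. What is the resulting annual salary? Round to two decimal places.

Each change multiplies by a factor: 0.97 × 1.33 × 0.56 = 0.722456.
€91,163.91 × 0.722456 = €65861.91376296 ≈ €65,861.91.

€65,861.91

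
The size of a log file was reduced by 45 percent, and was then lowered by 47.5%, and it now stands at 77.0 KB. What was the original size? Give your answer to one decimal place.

266.7 KB

Undoing the 47.5% decrease: 77.0 ÷ 0.525 ≈ 146.666667.
Undoing the 45% decrease: 146.666667 ÷ 0.55 ≈ 266.7 KB.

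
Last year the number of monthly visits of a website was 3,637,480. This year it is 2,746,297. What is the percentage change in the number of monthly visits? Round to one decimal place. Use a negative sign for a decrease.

Change: 2,746,297 − 3,637,480 = -891,183.
Relative to the original: -891,183 ÷ 3,637,480 ≈ -24.5%.

-24.5%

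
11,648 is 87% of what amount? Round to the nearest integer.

13,389

11,648 ÷ 0.87 ≈ 13,389.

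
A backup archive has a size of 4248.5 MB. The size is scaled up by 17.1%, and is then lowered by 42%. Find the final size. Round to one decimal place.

Apply the 17.1% increase: 4248.5 × 1.171 = 4974.9935.
42% decrease: 4974.9935 × 0.58 = 2885.49623 ≈ 2885.5.

2885.5 MB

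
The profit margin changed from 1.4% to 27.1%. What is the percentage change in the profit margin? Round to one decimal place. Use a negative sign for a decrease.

The change is 27.1 − 1.4 = 25.7 percentage points.
Relative to the original 1.4%, that is 25.7 ÷ 1.4 ≈ 1835.7%.

1835.7%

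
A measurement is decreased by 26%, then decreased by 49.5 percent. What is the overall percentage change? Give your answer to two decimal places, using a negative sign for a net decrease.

-62.63%

A 26% decrease multiplies by 0.74.
Then a 49.5% decrease: 0.74 × 0.505 = 0.3737.
Overall factor 0.3737, i.e. -62.63%.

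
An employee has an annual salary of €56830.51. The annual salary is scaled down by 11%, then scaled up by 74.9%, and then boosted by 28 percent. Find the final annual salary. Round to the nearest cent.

Each change multiplies by a factor: 0.89 × 1.749 × 1.28 = 1.9924608.
€56830.51 × 1.9924608 = €113232.563419008 ≈ €113232.56.

€113232.56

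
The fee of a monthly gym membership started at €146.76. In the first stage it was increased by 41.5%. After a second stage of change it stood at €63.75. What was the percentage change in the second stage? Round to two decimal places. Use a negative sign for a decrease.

After the first stage: €146.76 × 1.415 = €207.6654.
Second-stage multiplier: €63.75 ÷ €207.6654 ≈ 0.306984.
That is a change of -69.30%.

-69.30%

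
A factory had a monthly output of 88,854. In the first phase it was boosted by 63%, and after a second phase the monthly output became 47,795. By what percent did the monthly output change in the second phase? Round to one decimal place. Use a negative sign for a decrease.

-67.0%

After the first phase: 88,854 × 1.63 = 144832.02.
Second-phase multiplier: 47,795 ÷ 144832.02 ≈ 0.33.
That is a change of -67.0%.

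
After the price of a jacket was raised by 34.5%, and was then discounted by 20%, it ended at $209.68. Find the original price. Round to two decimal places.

$194.87

Undoing the 20% decrease: $209.68 ÷ 0.8 = $262.1.
Undoing the 34.5% increase: $262.1 ÷ 1.345 ≈ $194.87.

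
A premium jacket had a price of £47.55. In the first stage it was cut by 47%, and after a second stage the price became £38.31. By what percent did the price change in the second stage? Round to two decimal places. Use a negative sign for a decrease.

After the first stage: £47.55 × 0.53 = £25.2015.
Second-stage multiplier: £38.31 ÷ £25.2015 ≈ 1.520148.
That is a change of 52.01%.

52.01%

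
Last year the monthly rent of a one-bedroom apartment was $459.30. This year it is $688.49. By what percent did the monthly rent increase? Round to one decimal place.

49.9%

Change: $688.49 − $459.30 = $229.19.
Relative to the original: $229.19 ÷ $459.30 ≈ 49.9%.
So the monthly rent increased by 49.9%.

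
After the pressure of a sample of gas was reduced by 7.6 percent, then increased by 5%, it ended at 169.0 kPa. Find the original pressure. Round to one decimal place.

174.2 kPa

Undoing the 5% increase: 169.0 ÷ 1.05 ≈ 160.952381.
Undoing the 7.6% decrease: 160.952381 ÷ 0.924 ≈ 174.2 kPa.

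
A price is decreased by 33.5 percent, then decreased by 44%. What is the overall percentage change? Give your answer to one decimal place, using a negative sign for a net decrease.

-62.8%

A 33.5% decrease multiplies by 0.665.
Then a 44% decrease: 0.665 × 0.56 = 0.3724.
Overall factor 0.3724, i.e. -62.8%.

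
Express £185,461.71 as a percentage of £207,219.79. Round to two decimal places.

89.50%

£185,461.71 ÷ £207,219.79 ≈ 89.50%.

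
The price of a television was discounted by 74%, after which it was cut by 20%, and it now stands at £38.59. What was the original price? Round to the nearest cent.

£185.53

Undoing the 20% decrease: £38.59 ÷ 0.8 = £48.2375.
Undoing the 74% decrease: £48.2375 ÷ 0.26 ≈ £185.53.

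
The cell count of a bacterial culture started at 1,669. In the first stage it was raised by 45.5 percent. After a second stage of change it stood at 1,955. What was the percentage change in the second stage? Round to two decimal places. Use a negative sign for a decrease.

After the first stage: 1,669 × 1.455 = 2428.395.
Second-stage multiplier: 1,955 ÷ 2428.395 ≈ 0.805058.
That is a change of -19.49%.

-19.49%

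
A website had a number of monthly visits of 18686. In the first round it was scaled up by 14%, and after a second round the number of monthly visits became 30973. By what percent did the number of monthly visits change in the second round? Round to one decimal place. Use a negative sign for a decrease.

After the first round: 18686 × 1.14 = 21302.04.
Second-round multiplier: 30973 ÷ 21302.04 ≈ 1.45399.
That is a change of 45.4%.

45.4%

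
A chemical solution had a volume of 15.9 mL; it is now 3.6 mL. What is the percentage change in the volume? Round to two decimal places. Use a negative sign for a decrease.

-77.36%

Change: 3.6 − 15.9 = -12.3.
Relative to the original: -12.3 ÷ 15.9 ≈ -77.36%.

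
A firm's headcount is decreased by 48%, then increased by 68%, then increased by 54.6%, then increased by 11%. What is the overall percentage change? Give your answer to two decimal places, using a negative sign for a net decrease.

The combined multiplier is 0.52 × 1.68 × 1.546 × 1.11 = 1.499150016.
That corresponds to an increase of 49.92%.

49.92%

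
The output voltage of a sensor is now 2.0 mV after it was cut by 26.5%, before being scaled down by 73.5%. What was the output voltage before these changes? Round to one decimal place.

The overall multiplier applied was 0.735 × 0.265 = 0.194775.
So the original output voltage was 2.0 ÷ 0.194775 ≈ 10.3 mV.

10.3 mV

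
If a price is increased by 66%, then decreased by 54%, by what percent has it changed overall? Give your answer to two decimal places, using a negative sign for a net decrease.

-23.64%

A 66% increase multiplies by 1.66.
Then a 54% decrease: 1.66 × 0.46 = 0.7636.
Overall factor 0.7636, i.e. -23.64%.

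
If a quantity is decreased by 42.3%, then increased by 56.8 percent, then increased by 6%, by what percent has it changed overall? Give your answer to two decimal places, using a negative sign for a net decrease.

-4.10%

A 42.3% decrease multiplies by 0.577.
Then a 56.8% increase: 0.577 × 1.568 = 0.904736.
Then a 6% increase: 0.904736 × 1.06 = 0.95902016.
Overall factor 0.95902016, i.e. -4.10%.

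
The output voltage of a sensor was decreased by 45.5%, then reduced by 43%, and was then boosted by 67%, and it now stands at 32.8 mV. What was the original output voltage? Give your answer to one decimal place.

The overall multiplier applied was 0.545 × 0.57 × 1.67 = 0.5187855.
So the original output voltage was 32.8 ÷ 0.5187855 ≈ 63.2 mV.

63.2 mV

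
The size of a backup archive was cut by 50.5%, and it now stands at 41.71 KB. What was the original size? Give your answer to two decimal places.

The overall multiplier applied was 0.495.
So the original size was 41.71 ÷ 0.495 ≈ 84.26 KB.

84.26 KB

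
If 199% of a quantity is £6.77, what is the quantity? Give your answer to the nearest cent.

£6.77 ÷ 1.99 ≈ £3.40.

£3.40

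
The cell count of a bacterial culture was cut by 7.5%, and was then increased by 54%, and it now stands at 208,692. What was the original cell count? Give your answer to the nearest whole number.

The overall multiplier applied was 0.925 × 1.54 = 1.4245.
So the original cell count was 208,692 ÷ 1.4245 ≈ 146,502.

146,502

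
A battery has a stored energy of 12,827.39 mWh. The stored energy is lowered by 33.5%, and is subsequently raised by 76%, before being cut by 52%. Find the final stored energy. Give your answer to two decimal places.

7,206.33 mWh

After the 33.5% decrease: 12,827.39 × 0.665 = 8530.21435.
76% increase: 8530.21435 × 1.76 = 15013.177256.
Apply the 52% decrease: 15013.177256 × 0.48 = 7206.32508288 ≈ 7,206.33.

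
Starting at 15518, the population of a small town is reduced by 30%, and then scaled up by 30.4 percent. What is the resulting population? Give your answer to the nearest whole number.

14165

Each change multiplies by a factor: 0.7 × 1.304 = 0.9128.
15518 × 0.9128 = 14164.8304 ≈ 14165.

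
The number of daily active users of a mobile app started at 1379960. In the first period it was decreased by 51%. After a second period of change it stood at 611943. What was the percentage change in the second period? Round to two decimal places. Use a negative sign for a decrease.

After the first period: 1379960 × 0.49 = 676180.4.
Second-period multiplier: 611943 ÷ 676180.4 ≈ 0.905.
That is a change of -9.50%.

-9.50%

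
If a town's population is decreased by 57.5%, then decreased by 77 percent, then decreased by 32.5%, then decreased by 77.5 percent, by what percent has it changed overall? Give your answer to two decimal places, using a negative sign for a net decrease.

A 57.5% decrease multiplies by 0.425.
Then a 77% decrease: 0.425 × 0.23 = 0.09775.
Then a 32.5% decrease: 0.09775 × 0.675 = 0.06598125.
Then a 77.5% decrease: 0.06598125 × 0.225 = 0.01484578125.
Overall factor 0.01484578125, i.e. -98.52%.

-98.52%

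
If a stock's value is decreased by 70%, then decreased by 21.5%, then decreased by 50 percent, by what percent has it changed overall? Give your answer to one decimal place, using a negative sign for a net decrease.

-88.2%

The combined multiplier is 0.3 × 0.785 × 0.5 = 0.11775.
That corresponds to a decrease of 88.2%.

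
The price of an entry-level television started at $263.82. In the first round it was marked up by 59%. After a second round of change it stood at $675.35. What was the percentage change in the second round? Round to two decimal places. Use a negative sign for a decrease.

After the first round: $263.82 × 1.59 = $419.4738.
Second-round multiplier: $675.35 ÷ $419.4738 ≈ 1.609993.
That is a change of 61.00%.

61.00%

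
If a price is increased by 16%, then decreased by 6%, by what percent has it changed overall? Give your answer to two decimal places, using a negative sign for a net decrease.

The combined multiplier is 1.16 × 0.94 = 1.0904.
That corresponds to an increase of 9.04%.

9.04%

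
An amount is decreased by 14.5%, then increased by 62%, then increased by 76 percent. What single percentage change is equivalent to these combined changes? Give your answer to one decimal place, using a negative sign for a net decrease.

143.8%

The combined multiplier is 0.855 × 1.62 × 1.76 = 2.437776.
That corresponds to an increase of 143.8%.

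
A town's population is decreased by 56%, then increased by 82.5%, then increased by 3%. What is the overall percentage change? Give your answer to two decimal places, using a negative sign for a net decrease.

-17.29%

A 56% decrease multiplies by 0.44.
Then an 82.5% increase: 0.44 × 1.825 = 0.803.
Then a 3% increase: 0.803 × 1.03 = 0.82709.
Overall factor 0.82709, i.e. -17.29%.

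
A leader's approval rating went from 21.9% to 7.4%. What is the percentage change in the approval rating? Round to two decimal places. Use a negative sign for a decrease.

The change is 7.4 − 21.9 = -14.5 percentage points.
Relative to the original 21.9%, that is -14.5 ÷ 21.9 ≈ -66.21%.

-66.21%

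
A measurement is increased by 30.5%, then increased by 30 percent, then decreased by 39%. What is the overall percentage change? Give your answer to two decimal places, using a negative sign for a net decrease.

3.49%

A 30.5% increase multiplies by 1.305.
Then a 30% increase: 1.305 × 1.3 = 1.6965.
Then a 39% decrease: 1.6965 × 0.61 = 1.034865.
Overall factor 1.034865, i.e. 3.49%.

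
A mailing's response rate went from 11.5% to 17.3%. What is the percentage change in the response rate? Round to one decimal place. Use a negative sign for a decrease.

50.4%

The change is 17.3 − 11.5 = 5.8 percentage points.
Relative to the original 11.5%, that is 5.8 ÷ 11.5 ≈ 50.4%.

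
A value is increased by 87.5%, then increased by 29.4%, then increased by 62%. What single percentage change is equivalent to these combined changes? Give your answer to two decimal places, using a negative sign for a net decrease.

The combined multiplier is 1.875 × 1.294 × 1.62 = 3.930525.
That corresponds to an increase of 293.05%.

293.05%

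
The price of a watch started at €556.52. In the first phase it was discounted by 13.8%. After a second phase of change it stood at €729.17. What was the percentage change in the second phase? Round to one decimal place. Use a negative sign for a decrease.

52.0%

After the first phase: €556.52 × 0.862 = €479.72024.
Second-phase multiplier: €729.17 ÷ €479.72024 ≈ 1.51999.
That is a change of 52.0%.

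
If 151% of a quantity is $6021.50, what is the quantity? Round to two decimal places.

$3987.75

$6021.50 ÷ 1.51 ≈ $3987.75.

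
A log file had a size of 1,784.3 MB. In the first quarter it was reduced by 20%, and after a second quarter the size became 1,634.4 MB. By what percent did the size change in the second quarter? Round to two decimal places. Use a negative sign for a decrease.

14.50%

After the first quarter: 1,784.3 × 0.8 = 1427.44.
Second-quarter multiplier: 1,634.4 ÷ 1427.44 ≈ 1.144987.
That is a change of 14.50%.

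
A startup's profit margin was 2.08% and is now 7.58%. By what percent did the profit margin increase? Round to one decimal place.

264.4%

The change is 7.58 − 2.08 = 5.50 percentage points.
Relative to the original 2.08%, that is 5.50 ÷ 2.08 ≈ 264.4%.
So the profit margin rose by 264.4%.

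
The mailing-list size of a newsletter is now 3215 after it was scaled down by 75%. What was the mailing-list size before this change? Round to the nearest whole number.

The overall multiplier applied was 0.25.
So the original mailing-list size was 3215 ÷ 0.25 = 12860.

12860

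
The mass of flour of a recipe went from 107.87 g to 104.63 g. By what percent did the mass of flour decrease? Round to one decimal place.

3.0%

Change: 104.63 − 107.87 = -3.24.
Relative to the original: -3.24 ÷ 107.87 ≈ -3.0%.
So the mass of flour decreased by 3.0%.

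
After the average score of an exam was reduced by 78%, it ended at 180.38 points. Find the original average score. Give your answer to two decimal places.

819.91 points

The overall multiplier applied was 0.22.
So the original average score was 180.38 ÷ 0.22 ≈ 819.91 points.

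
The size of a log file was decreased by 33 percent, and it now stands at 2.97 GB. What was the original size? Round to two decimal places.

4.43 GB

The overall multiplier applied was 0.67.
So the original size was 2.97 ÷ 0.67 ≈ 4.43 GB.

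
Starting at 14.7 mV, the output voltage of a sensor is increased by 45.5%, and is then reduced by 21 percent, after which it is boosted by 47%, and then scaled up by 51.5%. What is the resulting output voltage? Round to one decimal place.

37.6 mV

Each change multiplies by a factor: 1.455 × 0.79 × 1.47 × 1.515 = 2.5598826225.
14.7 × 2.5598826225 = 37.63027455075 ≈ 37.6.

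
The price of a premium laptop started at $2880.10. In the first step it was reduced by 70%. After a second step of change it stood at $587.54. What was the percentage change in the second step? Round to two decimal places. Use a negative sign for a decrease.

After the first step: $2880.10 × 0.3 = $864.03.
Second-step multiplier: $587.54 ÷ $864.03 ≈ 0.68.
That is a change of -32.00%.

-32.00%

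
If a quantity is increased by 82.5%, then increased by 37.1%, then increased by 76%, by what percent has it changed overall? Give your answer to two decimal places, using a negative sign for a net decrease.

The combined multiplier is 1.825 × 1.371 × 1.76 = 4.403652.
That corresponds to an increase of 340.37%.

340.37%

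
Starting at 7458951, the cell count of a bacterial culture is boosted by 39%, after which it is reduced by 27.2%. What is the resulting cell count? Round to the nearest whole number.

7547862

Each change multiplies by a factor: 1.39 × 0.728 = 1.01192.
7458951 × 1.01192 = 7547861.69592 ≈ 7547862.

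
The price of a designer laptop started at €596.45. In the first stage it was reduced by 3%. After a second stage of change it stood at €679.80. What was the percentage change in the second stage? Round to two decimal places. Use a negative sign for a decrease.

After the first stage: €596.45 × 0.97 = €578.5565.
Second-stage multiplier: €679.80 ÷ €578.5565 ≈ 1.174993.
That is a change of 17.50%.

17.50%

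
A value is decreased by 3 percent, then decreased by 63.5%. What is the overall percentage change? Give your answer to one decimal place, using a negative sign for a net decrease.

-64.6%

The combined multiplier is 0.97 × 0.365 = 0.35405.
That corresponds to a decrease of 64.6%.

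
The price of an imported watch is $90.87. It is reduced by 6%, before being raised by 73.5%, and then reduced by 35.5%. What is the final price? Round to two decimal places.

$95.59

Each change multiplies by a factor: 0.94 × 1.735 × 0.645 = 1.0519305.
$90.87 × 1.0519305 = $95.588924535 ≈ $95.59.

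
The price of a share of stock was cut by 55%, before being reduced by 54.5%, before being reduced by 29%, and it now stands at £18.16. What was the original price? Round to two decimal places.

The overall multiplier applied was 0.45 × 0.455 × 0.71 = 0.1453725.
So the original price was £18.16 ÷ 0.1453725 ≈ £124.92.

£124.92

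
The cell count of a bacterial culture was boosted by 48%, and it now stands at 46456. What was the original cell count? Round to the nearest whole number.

The overall multiplier applied was 1.48.
So the original cell count was 46456 ÷ 1.48 ≈ 31389.

31389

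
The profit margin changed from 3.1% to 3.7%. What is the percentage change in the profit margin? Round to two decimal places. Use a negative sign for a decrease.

19.35%

The change is 3.7 − 3.1 = 0.6 percentage points.
Relative to the original 3.1%, that is 0.6 ÷ 3.1 ≈ 19.35%.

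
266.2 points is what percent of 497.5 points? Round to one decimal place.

266.2 points ÷ 497.5 points ≈ 53.5%.

53.5%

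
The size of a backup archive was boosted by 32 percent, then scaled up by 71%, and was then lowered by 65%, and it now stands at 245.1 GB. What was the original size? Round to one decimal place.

310.2 GB

The overall multiplier applied was 1.32 × 1.71 × 0.35 = 0.79002.
So the original size was 245.1 ÷ 0.79002 ≈ 310.2 GB.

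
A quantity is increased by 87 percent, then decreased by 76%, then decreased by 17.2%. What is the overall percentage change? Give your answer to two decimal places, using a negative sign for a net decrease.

The combined multiplier is 1.87 × 0.24 × 0.828 = 0.3716064.
That corresponds to a decrease of 62.84%.

-62.84%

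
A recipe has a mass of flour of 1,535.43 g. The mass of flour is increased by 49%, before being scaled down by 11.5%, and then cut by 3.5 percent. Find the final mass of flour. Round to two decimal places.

1,953.83 g

49% increase: 1,535.43 × 1.49 = 2287.7907.
After the 11.5% decrease: 2287.7907 × 0.885 = 2024.6947695.
After the 3.5% decrease: 2024.6947695 × 0.965 = 1953.8304525675 ≈ 1,953.83.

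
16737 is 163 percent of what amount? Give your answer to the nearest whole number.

16737 ÷ 1.63 ≈ 10268.

10268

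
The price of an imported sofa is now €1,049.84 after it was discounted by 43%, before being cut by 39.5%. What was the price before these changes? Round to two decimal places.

€3,044.34

Undoing the 39.5% decrease: €1,049.84 ÷ 0.605 ≈ €1735.272727.
Undoing the 43% decrease: €1735.272727 ÷ 0.57 ≈ €3,044.34.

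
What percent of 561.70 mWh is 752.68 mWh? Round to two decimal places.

134.00%

752.68 mWh ÷ 561.70 mWh ≈ 134.00%.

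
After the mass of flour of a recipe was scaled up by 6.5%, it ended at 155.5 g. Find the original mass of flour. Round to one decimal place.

The overall multiplier applied was 1.065.
So the original mass of flour was 155.5 ÷ 1.065 ≈ 146.0 g.

146.0 g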